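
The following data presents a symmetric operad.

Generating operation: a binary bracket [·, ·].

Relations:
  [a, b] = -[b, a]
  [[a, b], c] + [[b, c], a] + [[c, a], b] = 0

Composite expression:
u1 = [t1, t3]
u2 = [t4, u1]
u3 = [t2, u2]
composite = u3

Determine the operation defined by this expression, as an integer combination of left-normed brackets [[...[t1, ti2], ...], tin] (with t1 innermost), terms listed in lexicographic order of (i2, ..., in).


In the tensor algebra, words opening t1 carry the t1-anchored form.
Composite bracket: [t2, [t4, [t1, t3]]]
Full expansion: 8 signed words from ab - ba (2^3 = 8).
The t1-initial words carry the normal form:
  t1t3t4t2 appears with sign +1, giving the term +[[[t1, t3], t4], t2]

[[[t1, t3], t4], t2]


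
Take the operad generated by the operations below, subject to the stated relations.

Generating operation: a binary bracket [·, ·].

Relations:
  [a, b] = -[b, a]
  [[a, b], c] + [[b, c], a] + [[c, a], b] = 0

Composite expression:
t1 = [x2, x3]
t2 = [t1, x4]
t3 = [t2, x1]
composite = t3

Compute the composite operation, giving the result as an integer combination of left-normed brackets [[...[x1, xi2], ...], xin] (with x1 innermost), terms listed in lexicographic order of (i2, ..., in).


-[[[x1, x2], x3], x4] + [[[x1, x3], x2], x4] + [[[x1, x4], x2], x3] - [[[x1, x4], x3], x2]


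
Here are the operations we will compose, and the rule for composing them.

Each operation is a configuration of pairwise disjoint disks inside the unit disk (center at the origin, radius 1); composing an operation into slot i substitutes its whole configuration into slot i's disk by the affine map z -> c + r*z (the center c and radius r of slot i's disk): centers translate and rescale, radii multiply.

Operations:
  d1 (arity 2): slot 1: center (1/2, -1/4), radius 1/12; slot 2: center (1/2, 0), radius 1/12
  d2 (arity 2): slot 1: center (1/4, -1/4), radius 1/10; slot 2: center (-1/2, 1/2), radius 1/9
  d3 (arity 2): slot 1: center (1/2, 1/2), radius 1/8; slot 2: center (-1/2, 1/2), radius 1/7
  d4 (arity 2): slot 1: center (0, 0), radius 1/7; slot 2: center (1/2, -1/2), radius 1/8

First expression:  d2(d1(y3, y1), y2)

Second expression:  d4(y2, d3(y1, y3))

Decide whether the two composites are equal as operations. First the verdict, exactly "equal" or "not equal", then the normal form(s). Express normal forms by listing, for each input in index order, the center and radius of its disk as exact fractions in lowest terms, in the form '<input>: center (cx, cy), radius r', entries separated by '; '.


not equal: they reduce to y1: center (3/10, -1/4), radius 1/120; y2: center (-1/2, 1/2), radius 1/9; y3: center (3/10, -11/40), radius 1/120 and y1: center (9/16, -7/16), radius 1/64; y2: center (0, 0), radius 1/7; y3: center (7/16, -7/16), radius 1/56


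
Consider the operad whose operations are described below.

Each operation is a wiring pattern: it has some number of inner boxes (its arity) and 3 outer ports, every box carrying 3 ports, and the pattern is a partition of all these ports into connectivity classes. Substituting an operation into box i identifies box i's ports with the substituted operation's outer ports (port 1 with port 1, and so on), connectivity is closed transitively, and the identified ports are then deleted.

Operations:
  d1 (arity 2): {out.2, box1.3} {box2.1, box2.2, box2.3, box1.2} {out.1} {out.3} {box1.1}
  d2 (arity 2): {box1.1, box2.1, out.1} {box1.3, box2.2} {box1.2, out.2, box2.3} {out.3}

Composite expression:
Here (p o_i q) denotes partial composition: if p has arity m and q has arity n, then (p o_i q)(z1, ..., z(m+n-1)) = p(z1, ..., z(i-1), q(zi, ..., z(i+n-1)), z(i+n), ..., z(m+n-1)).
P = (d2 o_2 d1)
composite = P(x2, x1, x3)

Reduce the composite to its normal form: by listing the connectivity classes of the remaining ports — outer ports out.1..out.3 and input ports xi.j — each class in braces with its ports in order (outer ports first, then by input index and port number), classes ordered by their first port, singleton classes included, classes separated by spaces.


{out.1, x2.1} {out.2, x2.2} {out.3} {x1.1} {x1.2, x3.1, x3.2, x3.3} {x1.3, x2.3}

Substituting into d2 glues patterns; closure does the rest.
d1 over (x1, x3) gives {out.1} {out.2, x1.3} {out.3} {x1.1} {x1.2, x3.1, x3.2, x3.3}, out.j being that stage's outer ports
d2 over (x2, x1, x3) gives {out.1, x2.1} {out.2, x2.2} {out.3} {x1.1} {x1.2, x3.1, x3.2, x3.3} {x1.3, x2.3}, out.j being that stage's outer ports


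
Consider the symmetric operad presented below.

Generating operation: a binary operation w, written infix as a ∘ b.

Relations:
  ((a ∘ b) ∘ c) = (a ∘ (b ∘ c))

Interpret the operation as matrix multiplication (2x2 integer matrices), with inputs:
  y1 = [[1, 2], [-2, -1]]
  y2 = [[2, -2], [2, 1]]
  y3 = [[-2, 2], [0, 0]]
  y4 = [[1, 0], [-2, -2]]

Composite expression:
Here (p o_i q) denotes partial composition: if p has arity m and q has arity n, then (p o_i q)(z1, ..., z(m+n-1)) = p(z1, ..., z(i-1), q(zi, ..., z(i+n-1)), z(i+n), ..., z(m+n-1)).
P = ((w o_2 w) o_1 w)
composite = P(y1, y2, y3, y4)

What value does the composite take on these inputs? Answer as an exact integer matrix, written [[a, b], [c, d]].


[[-36, -24], [36, 24]]

(y1 ∘ y2) = [[6, 0], [-6, 3]]
(y3 ∘ y4) = [[-6, -4], [0, 0]]
((y1 ∘ y2) ∘ (y3 ∘ y4)) = [[-36, -24], [36, 24]]


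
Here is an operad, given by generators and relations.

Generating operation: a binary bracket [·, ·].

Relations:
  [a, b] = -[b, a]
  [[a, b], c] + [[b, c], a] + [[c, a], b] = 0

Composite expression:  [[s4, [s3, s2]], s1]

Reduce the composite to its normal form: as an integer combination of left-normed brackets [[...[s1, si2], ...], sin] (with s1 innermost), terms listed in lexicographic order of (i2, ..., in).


-[[[s1, s2], s3], s4] + [[[s1, s3], s2], s4] + [[[s1, s4], s2], s3] - [[[s1, s4], s3], s2]

Left-normed coefficients sit on the s1-initial expansion words.
Composite bracket: [[s4, [s3, s2]], s1]
Applying ab - ba throughout gives 8 signed words (2^3 = 8).
Keep just the words that open with s1:
  s1s2s3s4 appears with sign -1, giving the term -[[[s1, s2], s3], s4]
  s1s3s2s4 appears with sign +1, giving the term +[[[s1, s3], s2], s4]
  s1s4s2s3 appears with sign +1, giving the term +[[[s1, s4], s2], s3]
  s1s4s3s2 appears with sign -1, giving the term -[[[s1, s4], s3], s2]


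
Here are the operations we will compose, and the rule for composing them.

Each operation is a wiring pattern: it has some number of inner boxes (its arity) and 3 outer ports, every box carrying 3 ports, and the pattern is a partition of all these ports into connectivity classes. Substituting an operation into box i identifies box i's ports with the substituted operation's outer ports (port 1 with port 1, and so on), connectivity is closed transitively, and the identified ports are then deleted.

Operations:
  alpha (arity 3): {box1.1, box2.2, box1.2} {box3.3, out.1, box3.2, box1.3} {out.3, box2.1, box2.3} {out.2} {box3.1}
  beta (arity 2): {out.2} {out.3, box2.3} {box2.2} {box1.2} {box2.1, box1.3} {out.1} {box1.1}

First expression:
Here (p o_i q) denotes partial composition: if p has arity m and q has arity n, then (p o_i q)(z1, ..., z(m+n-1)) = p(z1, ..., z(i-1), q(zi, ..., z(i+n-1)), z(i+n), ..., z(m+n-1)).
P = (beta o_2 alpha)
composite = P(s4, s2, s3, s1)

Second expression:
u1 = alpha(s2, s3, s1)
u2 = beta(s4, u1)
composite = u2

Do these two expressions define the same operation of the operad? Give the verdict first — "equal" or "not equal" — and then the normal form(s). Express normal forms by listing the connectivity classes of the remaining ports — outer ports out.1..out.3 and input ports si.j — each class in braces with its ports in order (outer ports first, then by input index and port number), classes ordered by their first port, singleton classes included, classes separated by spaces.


In normal form, the first expression is {out.1} {out.2} {out.3, s3.1, s3.3} {s1.1} {s1.2, s1.3, s2.3, s4.3} {s2.1, s2.2, s3.2} {s4.1} {s4.2}
In normal form, the second expression is {out.1} {out.2} {out.3, s3.1, s3.3} {s1.1} {s1.2, s1.3, s2.3, s4.3} {s2.1, s2.2, s3.2} {s4.1} {s4.2}
Both agree, so they are equal.

equal: each reduces to {out.1} {out.2} {out.3, s3.1, s3.3} {s1.1} {s1.2, s1.3, s2.3, s4.3} {s2.1, s2.2, s3.2} {s4.1} {s4.2}


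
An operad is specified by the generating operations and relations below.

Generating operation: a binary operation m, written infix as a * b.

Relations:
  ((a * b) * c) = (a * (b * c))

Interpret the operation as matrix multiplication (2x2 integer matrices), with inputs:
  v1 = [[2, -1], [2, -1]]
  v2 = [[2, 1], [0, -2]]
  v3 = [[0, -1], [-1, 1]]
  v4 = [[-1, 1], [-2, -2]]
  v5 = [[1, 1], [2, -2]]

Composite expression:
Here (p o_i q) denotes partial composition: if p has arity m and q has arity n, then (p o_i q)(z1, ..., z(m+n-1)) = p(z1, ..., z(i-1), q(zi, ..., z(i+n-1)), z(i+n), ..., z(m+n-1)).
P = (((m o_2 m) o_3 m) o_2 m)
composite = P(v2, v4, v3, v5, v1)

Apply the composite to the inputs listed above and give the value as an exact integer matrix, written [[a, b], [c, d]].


[[0, 0], [-16, 8]]

(v4 * v3) = [[-1, 2], [2, 0]]
(v5 * v1) = [[4, -2], [0, 0]]
((v4 * v3) * (v5 * v1)) = [[-4, 2], [8, -4]]
(v2 * ((v4 * v3) * (v5 * v1))) = [[0, 0], [-16, 8]]


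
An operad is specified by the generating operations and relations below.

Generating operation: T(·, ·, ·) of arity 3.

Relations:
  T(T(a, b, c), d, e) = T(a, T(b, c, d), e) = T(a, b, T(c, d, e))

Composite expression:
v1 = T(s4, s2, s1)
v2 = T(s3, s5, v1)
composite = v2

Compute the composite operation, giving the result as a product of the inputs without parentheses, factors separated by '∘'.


s3 ∘ s5 ∘ s4 ∘ s2 ∘ s1

All parenthesizations of T agree; list the s-inputs left to right.
T(s4, s2, s1) unparenthesizes to s4 ∘ s2 ∘ s1
T(s3, s5, T(s4, s2, s1)) unparenthesizes to s3 ∘ s5 ∘ s4 ∘ s2 ∘ s1


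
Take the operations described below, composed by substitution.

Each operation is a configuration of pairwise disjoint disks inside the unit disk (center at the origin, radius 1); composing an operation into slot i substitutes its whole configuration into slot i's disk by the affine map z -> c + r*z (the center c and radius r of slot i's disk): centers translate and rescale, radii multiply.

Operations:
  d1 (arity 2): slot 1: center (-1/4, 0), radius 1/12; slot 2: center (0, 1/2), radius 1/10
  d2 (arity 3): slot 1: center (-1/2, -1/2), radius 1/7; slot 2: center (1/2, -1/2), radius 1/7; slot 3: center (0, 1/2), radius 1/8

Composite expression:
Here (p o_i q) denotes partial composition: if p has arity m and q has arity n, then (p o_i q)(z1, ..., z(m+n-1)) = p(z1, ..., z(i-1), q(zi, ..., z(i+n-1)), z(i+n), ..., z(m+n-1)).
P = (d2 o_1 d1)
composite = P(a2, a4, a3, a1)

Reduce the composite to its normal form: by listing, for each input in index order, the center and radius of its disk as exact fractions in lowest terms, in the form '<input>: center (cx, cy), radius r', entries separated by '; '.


a1: center (0, 1/2), radius 1/8; a2: center (-15/28, -1/2), radius 1/84; a3: center (1/2, -1/2), radius 1/7; a4: center (-1/2, -3/7), radius 1/70


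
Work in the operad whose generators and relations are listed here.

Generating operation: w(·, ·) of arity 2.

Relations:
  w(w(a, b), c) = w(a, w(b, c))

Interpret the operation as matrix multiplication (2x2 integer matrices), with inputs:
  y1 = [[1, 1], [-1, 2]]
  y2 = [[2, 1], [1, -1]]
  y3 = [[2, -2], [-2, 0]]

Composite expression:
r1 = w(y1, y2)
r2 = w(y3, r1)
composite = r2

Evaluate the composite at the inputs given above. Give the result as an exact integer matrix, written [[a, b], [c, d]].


[[6, 6], [-6, 0]]


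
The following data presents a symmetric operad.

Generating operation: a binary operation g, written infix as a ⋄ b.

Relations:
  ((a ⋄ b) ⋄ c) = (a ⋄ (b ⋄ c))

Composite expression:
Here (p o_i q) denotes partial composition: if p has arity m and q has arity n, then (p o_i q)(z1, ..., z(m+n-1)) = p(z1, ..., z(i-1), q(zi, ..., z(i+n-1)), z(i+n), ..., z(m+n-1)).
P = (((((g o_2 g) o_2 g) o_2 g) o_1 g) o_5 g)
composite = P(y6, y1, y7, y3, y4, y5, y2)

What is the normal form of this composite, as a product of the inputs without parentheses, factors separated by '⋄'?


y6 ⋄ y1 ⋄ y7 ⋄ y3 ⋄ y4 ⋄ y5 ⋄ y2

All parenthesizations of g agree; list the y-inputs left to right.
(y6 ⋄ y1) collapses to y6 ⋄ y1
(y7 ⋄ y3) collapses to y7 ⋄ y3
(y4 ⋄ y5) collapses to y4 ⋄ y5
((y7 ⋄ y3) ⋄ (y4 ⋄ y5)) collapses to y7 ⋄ y3 ⋄ y4 ⋄ y5
(((y7 ⋄ y3) ⋄ (y4 ⋄ y5)) ⋄ y2) collapses to y7 ⋄ y3 ⋄ y4 ⋄ y5 ⋄ y2
((y6 ⋄ y1) ⋄ (((y7 ⋄ y3) ⋄ (y4 ⋄ y5)) ⋄ y2)) collapses to y6 ⋄ y1 ⋄ y7 ⋄ y3 ⋄ y4 ⋄ y5 ⋄ y2


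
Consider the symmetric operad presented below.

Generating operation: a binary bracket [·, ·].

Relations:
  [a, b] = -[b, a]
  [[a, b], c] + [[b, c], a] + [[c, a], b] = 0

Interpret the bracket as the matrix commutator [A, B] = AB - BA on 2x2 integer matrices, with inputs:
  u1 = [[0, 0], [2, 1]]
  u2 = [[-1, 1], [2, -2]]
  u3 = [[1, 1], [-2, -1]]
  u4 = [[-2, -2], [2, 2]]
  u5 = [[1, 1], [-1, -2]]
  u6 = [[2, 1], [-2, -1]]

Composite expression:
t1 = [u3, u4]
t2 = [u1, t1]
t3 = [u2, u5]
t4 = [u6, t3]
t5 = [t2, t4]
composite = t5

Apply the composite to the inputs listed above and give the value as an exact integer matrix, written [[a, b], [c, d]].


[[0, 0], [-24, 0]]


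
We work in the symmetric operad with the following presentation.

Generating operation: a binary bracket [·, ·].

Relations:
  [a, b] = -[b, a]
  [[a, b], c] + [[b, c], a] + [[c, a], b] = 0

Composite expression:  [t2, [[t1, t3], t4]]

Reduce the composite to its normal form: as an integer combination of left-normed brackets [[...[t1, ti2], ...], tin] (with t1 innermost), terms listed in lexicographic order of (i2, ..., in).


-[[[t1, t3], t4], t2]

Left-normed coefficients sit on the t1-initial expansion words.
Composite bracket: [t2, [[t1, t3], t4]]
Under [a, b] = ab - ba we get 8 signed associative words (2^3 = 8).
Only words starting with t1 matter:
  word t1t3t4t2 has sign -1, contributing -[[[t1, t3], t4], t2]


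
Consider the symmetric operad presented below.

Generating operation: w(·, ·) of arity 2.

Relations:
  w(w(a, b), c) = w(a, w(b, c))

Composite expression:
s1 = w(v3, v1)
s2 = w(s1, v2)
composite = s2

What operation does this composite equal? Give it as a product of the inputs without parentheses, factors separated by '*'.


The w-tree's shape is irrelevant; the v-reading-order decides.
w(v3, v1) flattens to v3 * v1
w(w(v3, v1), v2) flattens to v3 * v1 * v2

v3 * v1 * v2


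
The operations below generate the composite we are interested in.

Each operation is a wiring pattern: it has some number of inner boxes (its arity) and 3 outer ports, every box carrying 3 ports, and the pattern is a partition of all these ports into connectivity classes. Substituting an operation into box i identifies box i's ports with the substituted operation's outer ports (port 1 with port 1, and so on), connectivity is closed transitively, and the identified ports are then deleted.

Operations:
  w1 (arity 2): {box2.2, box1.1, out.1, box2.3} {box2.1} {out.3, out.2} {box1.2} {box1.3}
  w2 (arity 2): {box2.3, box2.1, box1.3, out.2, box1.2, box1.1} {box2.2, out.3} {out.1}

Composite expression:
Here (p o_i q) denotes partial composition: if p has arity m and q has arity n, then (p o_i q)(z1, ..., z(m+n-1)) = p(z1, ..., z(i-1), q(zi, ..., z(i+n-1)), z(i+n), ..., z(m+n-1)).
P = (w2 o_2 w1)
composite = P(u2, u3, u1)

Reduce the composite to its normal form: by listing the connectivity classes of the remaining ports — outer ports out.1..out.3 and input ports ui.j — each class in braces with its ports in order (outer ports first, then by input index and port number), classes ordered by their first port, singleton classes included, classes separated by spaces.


{out.1} {out.2, out.3, u1.2, u1.3, u2.1, u2.2, u2.3, u3.1} {u1.1} {u3.2} {u3.3}

Treat the ports identified at w2 as solder joints: merge, then drop.
composing w1 on (u3, u1), with out.j its own outer ports: {out.1, u1.2, u1.3, u3.1} {out.2, out.3} {u1.1} {u3.2} {u3.3}
composing w2 on (u2, u3, u1), with out.j its own outer ports: {out.1} {out.2, out.3, u1.2, u1.3, u2.1, u2.2, u2.3, u3.1} {u1.1} {u3.2} {u3.3}


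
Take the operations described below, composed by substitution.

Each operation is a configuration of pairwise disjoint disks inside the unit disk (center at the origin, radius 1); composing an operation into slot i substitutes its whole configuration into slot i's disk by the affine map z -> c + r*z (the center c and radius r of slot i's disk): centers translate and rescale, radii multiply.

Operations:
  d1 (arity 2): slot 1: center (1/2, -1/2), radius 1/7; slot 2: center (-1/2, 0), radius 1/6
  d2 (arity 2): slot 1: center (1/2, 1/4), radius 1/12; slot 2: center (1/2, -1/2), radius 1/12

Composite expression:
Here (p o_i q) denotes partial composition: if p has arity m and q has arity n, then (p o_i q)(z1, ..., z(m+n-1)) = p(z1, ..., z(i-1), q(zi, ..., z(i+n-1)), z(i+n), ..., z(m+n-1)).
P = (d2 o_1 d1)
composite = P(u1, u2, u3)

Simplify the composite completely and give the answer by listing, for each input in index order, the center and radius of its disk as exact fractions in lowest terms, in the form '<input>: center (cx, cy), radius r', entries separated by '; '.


u1: center (13/24, 5/24), radius 1/84; u2: center (11/24, 1/4), radius 1/72; u3: center (1/2, -1/2), radius 1/12


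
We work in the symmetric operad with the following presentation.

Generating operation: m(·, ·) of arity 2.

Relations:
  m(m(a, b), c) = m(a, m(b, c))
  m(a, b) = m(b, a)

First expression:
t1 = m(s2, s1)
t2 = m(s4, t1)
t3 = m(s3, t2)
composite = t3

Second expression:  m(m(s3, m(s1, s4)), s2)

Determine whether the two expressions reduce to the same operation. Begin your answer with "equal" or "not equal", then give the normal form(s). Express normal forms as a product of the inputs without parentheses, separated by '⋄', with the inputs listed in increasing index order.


Reducing the first expression gives s1 ⋄ s2 ⋄ s3 ⋄ s4
Reducing the second expression gives s1 ⋄ s2 ⋄ s3 ⋄ s4
Identical normal forms: equal.

equal; both compose to s1 ⋄ s2 ⋄ s3 ⋄ s4


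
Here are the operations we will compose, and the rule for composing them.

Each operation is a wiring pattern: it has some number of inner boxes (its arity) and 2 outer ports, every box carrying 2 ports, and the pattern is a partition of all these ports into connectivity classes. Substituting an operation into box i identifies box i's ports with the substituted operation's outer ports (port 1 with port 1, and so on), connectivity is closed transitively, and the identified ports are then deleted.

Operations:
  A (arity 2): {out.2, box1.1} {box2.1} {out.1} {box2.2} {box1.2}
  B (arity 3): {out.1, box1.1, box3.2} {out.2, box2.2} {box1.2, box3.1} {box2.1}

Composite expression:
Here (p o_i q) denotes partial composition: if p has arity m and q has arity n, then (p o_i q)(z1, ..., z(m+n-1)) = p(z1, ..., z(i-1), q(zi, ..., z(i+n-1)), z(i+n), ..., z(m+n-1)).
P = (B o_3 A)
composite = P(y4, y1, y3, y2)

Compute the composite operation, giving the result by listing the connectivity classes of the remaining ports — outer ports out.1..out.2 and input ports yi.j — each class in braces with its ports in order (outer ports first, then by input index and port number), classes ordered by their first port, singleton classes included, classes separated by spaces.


{out.1, y3.1, y4.1} {out.2, y1.2} {y1.1} {y2.1} {y2.2} {y3.2} {y4.2}


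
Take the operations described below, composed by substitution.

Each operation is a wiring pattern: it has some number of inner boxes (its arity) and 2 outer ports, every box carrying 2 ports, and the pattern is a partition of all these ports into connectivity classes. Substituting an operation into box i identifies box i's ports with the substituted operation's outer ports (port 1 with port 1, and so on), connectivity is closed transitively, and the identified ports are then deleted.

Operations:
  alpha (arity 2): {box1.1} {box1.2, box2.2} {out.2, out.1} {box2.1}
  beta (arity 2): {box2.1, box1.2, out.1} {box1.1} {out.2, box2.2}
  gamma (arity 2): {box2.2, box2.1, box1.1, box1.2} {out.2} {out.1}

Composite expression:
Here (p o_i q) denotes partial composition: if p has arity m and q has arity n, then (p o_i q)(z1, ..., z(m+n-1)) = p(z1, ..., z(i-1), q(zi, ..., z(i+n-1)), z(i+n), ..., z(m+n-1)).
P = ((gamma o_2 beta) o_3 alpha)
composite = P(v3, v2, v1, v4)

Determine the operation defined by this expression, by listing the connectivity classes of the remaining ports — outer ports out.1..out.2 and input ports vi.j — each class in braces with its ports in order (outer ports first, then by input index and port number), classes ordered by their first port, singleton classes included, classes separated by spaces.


Connectivity passes through glued gamma-boundaries; trace each wire chain.
alpha over (v1, v4) gives {out.1, out.2} {v1.1} {v1.2, v4.2} {v4.1}, out.j being that stage's outer ports
beta over (v2, v1, v4) gives {out.1, out.2, v2.2} {v1.1} {v1.2, v4.2} {v2.1} {v4.1}, out.j being that stage's outer ports
gamma over (v3, v2, v1, v4) gives {out.1} {out.2} {v1.1} {v1.2, v4.2} {v2.1} {v2.2, v3.1, v3.2} {v4.1}, out.j being that stage's outer ports

{out.1} {out.2} {v1.1} {v1.2, v4.2} {v2.1} {v2.2, v3.1, v3.2} {v4.1}


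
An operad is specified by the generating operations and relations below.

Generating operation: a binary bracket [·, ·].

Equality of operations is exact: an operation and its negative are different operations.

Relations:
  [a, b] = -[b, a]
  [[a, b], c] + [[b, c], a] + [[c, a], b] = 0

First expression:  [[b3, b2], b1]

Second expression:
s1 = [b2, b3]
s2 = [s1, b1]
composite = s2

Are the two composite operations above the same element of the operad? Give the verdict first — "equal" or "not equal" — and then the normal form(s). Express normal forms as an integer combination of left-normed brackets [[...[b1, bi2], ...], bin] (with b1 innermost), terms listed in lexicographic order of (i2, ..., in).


not equal: they reduce to [[b1, b2], b3] - [[b1, b3], b2] and -[[b1, b2], b3] + [[b1, b3], b2]


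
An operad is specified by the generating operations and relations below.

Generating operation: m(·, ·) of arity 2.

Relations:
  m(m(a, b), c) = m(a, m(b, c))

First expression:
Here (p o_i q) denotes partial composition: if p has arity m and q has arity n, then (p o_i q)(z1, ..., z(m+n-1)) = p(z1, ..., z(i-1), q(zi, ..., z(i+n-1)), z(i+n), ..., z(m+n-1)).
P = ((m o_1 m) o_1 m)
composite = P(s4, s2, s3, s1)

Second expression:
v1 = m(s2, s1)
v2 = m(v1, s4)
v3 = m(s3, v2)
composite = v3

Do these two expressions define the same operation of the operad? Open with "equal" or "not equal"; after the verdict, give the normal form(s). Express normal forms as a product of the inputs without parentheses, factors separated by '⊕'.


not equal; first: s4 ⊕ s2 ⊕ s3 ⊕ s1; second: s3 ⊕ s2 ⊕ s1 ⊕ s4


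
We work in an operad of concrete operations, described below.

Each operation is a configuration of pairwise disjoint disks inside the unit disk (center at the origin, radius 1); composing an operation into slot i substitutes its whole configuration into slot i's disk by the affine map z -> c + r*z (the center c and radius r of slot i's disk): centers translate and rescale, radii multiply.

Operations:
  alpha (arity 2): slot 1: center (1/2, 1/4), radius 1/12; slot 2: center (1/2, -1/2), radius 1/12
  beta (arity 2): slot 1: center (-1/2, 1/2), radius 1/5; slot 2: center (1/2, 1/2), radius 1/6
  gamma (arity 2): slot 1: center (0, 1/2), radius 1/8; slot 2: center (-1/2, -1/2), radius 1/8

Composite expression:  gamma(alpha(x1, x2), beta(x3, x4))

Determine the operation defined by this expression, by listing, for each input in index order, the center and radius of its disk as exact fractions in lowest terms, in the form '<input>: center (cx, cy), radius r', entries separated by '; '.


x1: center (1/16, 17/32), radius 1/96; x2: center (1/16, 7/16), radius 1/96; x3: center (-9/16, -7/16), radius 1/40; x4: center (-7/16, -7/16), radius 1/48

Only the slot chain above each x matters under gamma; compose those maps.
for x1, the 2-step affine chain lands on center (1/16, 17/32), radius 1/96
for x2, the 2-step affine chain lands on center (1/16, 7/16), radius 1/96
for x3, the 2-step affine chain lands on center (-9/16, -7/16), radius 1/40
for x4, the 2-step affine chain lands on center (-7/16, -7/16), radius 1/48


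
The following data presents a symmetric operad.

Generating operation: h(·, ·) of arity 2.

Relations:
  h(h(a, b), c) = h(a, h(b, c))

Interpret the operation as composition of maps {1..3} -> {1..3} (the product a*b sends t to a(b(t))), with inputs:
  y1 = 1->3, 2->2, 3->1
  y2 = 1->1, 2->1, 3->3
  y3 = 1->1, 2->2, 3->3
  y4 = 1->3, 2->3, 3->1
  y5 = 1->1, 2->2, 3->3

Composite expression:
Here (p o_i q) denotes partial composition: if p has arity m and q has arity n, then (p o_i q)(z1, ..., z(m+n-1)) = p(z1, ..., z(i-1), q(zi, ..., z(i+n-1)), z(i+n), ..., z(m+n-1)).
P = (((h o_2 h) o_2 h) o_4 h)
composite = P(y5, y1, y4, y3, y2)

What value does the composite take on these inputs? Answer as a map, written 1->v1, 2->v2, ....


1->1, 2->1, 3->3

h(y1, y4) = 1->1, 2->1, 3->3
h(y3, y2) = 1->1, 2->1, 3->3
h(h(y1, y4), h(y3, y2)) = 1->1, 2->1, 3->3
h(y5, h(h(y1, y4), h(y3, y2))) = 1->1, 2->1, 3->3


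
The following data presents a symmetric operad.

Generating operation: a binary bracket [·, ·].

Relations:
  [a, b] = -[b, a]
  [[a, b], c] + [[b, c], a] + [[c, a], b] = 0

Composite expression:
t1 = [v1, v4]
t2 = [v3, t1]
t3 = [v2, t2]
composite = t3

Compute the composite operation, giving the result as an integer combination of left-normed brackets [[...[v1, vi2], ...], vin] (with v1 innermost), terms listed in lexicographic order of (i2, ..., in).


In the tensor algebra, words opening v1 carry the v1-anchored form.
Composite bracket: [v2, [v3, [v1, v4]]]
Full expansion: 8 signed words from ab - ba (2^3 = 8).
Words beginning with v1 determine it all:
  v1v4v3v2 (sign +1) contributes +[[[v1, v4], v3], v2]

[[[v1, v4], v3], v2]


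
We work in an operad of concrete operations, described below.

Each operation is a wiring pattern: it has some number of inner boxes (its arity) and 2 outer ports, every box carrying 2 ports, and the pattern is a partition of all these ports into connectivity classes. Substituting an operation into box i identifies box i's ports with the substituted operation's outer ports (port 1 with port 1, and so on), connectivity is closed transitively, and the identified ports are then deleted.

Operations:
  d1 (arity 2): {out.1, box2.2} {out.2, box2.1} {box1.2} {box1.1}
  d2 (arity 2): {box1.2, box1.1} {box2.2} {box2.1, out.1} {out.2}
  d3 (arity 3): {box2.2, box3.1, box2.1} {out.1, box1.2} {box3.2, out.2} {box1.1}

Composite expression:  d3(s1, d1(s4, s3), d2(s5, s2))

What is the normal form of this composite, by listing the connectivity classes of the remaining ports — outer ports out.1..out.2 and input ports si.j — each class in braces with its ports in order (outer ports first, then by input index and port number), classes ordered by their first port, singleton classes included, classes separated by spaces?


Connectivity passes through glued d3-boundaries; trace each wire chain.
the subtree at d1 composes to {out.1, s3.2} {out.2, s3.1} {s4.1} {s4.2} on (s4, s3); out.j = own outer ports
the subtree at d2 composes to {out.1, s2.1} {out.2} {s2.2} {s5.1, s5.2} on (s5, s2); out.j = own outer ports
the subtree at d3 composes to {out.1, s1.2} {out.2} {s1.1} {s2.1, s3.1, s3.2} {s2.2} {s4.1} {s4.2} {s5.1, s5.2} on (s1, s4, s3, s5, s2); out.j = own outer ports

{out.1, s1.2} {out.2} {s1.1} {s2.1, s3.1, s3.2} {s2.2} {s4.1} {s4.2} {s5.1, s5.2}


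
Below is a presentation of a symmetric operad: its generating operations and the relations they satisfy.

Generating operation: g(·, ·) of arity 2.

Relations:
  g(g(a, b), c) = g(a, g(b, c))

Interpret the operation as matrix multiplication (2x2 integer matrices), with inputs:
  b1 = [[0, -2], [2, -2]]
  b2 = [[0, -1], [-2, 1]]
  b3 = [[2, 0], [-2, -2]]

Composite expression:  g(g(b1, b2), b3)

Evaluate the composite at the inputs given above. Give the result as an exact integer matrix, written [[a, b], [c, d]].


g(b1, b2) = [[4, -2], [4, -4]]
g(g(b1, b2), b3) = [[12, 4], [16, 8]]

[[12, 4], [16, 8]]


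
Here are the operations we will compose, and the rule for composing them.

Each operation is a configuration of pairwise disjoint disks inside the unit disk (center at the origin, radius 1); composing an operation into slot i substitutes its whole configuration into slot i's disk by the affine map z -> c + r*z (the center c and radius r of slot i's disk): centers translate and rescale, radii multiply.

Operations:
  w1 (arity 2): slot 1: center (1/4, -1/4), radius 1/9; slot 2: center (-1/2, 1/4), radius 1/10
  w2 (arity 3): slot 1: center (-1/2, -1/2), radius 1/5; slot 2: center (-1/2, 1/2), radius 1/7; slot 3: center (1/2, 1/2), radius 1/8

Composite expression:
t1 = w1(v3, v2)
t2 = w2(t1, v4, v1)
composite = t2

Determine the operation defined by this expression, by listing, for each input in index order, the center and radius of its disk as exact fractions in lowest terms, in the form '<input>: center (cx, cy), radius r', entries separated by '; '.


Only the slot chain above each v matters under w2; compose those maps.
tracing v3 down its 2-map path: center (-9/20, -11/20), radius 1/45
tracing v2 down its 2-map path: center (-3/5, -9/20), radius 1/50
tracing v4 down its 1-map path: center (-1/2, 1/2), radius 1/7
tracing v1 down its 1-map path: center (1/2, 1/2), radius 1/8

v1: center (1/2, 1/2), radius 1/8; v2: center (-3/5, -9/20), radius 1/50; v3: center (-9/20, -11/20), radius 1/45; v4: center (-1/2, 1/2), radius 1/7


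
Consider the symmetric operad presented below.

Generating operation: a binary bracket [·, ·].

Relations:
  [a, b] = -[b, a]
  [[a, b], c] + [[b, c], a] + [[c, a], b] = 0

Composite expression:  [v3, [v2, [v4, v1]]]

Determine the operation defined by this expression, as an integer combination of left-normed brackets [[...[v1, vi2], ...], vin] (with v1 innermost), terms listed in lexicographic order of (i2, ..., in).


-[[[v1, v4], v2], v3]

Antisymmetry and Jacobi reduce to v1-anchored left-normed brackets.
Composite bracket: [v3, [v2, [v4, v1]]]
Applying ab - ba throughout gives 8 signed words (2^3 = 8).
The v1-initial words carry the normal form:
  from v1v4v2v3, sign -1: term -[[[v1, v4], v2], v3]


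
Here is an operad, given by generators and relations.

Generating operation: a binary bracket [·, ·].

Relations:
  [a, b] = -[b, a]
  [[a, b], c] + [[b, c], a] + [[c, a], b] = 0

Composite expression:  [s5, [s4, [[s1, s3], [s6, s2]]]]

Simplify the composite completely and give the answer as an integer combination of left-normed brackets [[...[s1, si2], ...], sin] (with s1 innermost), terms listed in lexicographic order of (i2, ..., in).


Left-normed coefficients sit on the s1-initial expansion words.
Composite bracket: [s5, [s4, [[s1, s3], [s6, s2]]]]
Each bracket splits as ab - ba, giving 32 signed words (2^5 = 32).
The s1-initial words carry the normal form:
  s1s3s2s6s4s5 (sign -1) contributes -[[[[[s1, s3], s2], s6], s4], s5]
  s1s3s6s2s4s5 (sign +1) contributes +[[[[[s1, s3], s6], s2], s4], s5]

-[[[[[s1, s3], s2], s6], s4], s5] + [[[[[s1, s3], s6], s2], s4], s5]


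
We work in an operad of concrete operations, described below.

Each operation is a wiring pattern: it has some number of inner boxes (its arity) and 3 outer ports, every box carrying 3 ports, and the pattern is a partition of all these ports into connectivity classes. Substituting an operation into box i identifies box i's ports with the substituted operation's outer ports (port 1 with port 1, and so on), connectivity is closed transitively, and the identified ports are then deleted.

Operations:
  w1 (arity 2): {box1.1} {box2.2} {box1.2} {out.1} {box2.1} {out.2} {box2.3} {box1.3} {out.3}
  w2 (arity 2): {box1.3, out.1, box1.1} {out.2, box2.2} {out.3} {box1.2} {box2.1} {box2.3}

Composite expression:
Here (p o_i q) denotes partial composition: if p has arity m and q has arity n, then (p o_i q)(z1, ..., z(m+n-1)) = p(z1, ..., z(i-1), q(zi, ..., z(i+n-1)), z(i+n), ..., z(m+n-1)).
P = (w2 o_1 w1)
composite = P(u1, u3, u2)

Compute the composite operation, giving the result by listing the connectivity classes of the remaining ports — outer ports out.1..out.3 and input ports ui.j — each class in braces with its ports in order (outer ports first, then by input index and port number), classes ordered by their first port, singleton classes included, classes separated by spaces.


{out.1} {out.2, u2.2} {out.3} {u1.1} {u1.2} {u1.3} {u2.1} {u2.3} {u3.1} {u3.2} {u3.3}

Two ports join when wires chain via w2-identified ports.
w1 over (u1, u3) gives {out.1} {out.2} {out.3} {u1.1} {u1.2} {u1.3} {u3.1} {u3.2} {u3.3}, out.j being that stage's outer ports
w2 over (u1, u3, u2) gives {out.1} {out.2, u2.2} {out.3} {u1.1} {u1.2} {u1.3} {u2.1} {u2.3} {u3.1} {u3.2} {u3.3}, out.j being that stage's outer ports


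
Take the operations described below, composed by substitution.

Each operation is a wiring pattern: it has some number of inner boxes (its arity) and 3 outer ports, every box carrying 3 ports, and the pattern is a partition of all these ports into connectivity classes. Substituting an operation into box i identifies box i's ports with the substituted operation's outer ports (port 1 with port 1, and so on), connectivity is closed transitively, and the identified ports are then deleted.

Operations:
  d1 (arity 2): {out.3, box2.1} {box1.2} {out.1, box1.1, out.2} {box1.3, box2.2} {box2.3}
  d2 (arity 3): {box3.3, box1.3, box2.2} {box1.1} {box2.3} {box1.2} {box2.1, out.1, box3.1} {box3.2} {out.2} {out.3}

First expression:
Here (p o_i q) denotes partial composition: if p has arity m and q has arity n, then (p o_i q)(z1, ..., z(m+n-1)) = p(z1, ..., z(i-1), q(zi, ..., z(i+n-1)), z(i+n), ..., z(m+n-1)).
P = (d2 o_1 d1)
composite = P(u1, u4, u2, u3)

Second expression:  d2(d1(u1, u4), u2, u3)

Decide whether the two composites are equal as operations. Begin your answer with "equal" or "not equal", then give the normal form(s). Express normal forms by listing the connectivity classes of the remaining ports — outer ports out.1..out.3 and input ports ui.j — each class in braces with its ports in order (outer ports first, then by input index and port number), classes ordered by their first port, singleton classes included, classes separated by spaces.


Reducing the first expression gives {out.1, u2.1, u3.1} {out.2} {out.3} {u1.1} {u1.2} {u1.3, u4.2} {u2.2, u3.3, u4.1} {u2.3} {u3.2} {u4.3}
Reducing the second expression gives {out.1, u2.1, u3.1} {out.2} {out.3} {u1.1} {u1.2} {u1.3, u4.2} {u2.2, u3.3, u4.1} {u2.3} {u3.2} {u4.3}
Same normal form: equal.

equal: each reduces to {out.1, u2.1, u3.1} {out.2} {out.3} {u1.1} {u1.2} {u1.3, u4.2} {u2.2, u3.3, u4.1} {u2.3} {u3.2} {u4.3}


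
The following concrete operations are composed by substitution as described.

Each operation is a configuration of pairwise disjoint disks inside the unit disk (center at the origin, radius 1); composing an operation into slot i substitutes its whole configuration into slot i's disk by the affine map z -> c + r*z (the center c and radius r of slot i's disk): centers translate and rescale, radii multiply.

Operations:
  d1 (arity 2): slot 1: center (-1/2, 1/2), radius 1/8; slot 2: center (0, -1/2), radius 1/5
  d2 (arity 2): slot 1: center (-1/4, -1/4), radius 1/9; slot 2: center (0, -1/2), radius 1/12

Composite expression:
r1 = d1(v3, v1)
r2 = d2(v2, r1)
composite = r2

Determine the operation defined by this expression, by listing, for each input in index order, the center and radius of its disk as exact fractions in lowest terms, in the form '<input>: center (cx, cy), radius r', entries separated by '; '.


Each v-disk chains the slot maps above it in d2; radii multiply.
for v2, the 1-step affine chain lands on center (-1/4, -1/4), radius 1/9
for v3, the 2-step affine chain lands on center (-1/24, -11/24), radius 1/96
for v1, the 2-step affine chain lands on center (0, -13/24), radius 1/60

v1: center (0, -13/24), radius 1/60; v2: center (-1/4, -1/4), radius 1/9; v3: center (-1/24, -11/24), radius 1/96


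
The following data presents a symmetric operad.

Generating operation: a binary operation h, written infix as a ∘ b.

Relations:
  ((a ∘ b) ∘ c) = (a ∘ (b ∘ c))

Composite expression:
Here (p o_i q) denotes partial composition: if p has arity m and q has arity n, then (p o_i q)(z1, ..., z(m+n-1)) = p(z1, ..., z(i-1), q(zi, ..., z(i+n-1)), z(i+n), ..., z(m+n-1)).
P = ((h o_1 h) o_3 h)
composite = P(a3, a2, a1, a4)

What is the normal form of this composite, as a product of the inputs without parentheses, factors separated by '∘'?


The h-tree's shape is irrelevant; the a-reading-order decides.
(a3 ∘ a2) flattens to a3 ∘ a2
(a1 ∘ a4) flattens to a1 ∘ a4
((a3 ∘ a2) ∘ (a1 ∘ a4)) flattens to a3 ∘ a2 ∘ a1 ∘ a4

a3 ∘ a2 ∘ a1 ∘ a4


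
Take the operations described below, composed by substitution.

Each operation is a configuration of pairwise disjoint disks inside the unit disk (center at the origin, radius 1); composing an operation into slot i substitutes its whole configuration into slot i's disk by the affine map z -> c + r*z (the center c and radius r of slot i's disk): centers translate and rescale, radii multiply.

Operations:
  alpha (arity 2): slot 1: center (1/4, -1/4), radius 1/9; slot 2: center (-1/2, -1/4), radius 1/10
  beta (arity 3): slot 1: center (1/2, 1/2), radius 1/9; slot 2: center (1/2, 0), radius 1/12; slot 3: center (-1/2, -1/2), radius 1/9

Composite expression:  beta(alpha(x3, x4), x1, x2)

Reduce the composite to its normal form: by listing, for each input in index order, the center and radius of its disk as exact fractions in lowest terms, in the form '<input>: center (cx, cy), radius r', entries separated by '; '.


x1: center (1/2, 0), radius 1/12; x2: center (-1/2, -1/2), radius 1/9; x3: center (19/36, 17/36), radius 1/81; x4: center (4/9, 17/36), radius 1/90

Follow each x-input down from beta: c' goes to c + r*c', radius to r*r'.
tracing x3 down its 2-map path: center (19/36, 17/36), radius 1/81
tracing x4 down its 2-map path: center (4/9, 17/36), radius 1/90
tracing x1 down its 1-map path: center (1/2, 0), radius 1/12
tracing x2 down its 1-map path: center (-1/2, -1/2), radius 1/9


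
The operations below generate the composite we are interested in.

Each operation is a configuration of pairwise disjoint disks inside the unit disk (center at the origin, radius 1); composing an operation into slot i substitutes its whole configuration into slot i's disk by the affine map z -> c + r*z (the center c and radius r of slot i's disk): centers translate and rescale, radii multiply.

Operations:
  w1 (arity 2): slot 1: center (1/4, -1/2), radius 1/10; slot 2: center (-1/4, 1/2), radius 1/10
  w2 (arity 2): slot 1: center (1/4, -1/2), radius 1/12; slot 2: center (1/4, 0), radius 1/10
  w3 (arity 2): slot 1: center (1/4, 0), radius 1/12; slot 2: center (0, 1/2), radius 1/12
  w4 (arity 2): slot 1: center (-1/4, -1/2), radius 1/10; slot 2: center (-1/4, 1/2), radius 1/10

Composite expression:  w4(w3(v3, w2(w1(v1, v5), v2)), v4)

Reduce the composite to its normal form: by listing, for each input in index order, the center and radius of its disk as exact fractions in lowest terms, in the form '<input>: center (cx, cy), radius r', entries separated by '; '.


v1: center (-1427/5760, -1309/2880), radius 1/14400; v2: center (-119/480, -9/20), radius 1/1200; v3: center (-9/40, -1/2), radius 1/120; v4: center (-1/4, 1/2), radius 1/10; v5: center (-1429/5760, -1307/2880), radius 1/14400


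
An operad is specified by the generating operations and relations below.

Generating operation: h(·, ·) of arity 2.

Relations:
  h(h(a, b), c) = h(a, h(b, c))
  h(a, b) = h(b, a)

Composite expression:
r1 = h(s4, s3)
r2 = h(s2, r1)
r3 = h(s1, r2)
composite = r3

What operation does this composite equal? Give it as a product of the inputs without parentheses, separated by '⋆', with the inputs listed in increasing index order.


s1 ⋆ s2 ⋆ s3 ⋆ s4

Both nesting and order wash out for h; what remains is which s's occur.
h(s4, s3) unparenthesizes to s4 ⋆ s3
h(s2, h(s4, s3)) unparenthesizes to s2 ⋆ s4 ⋆ s3
h(s1, h(s2, h(s4, s3))) unparenthesizes to s1 ⋆ s2 ⋆ s4 ⋆ s3
the factors in increasing index order: s1 ⋆ s2 ⋆ s3 ⋆ s4
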